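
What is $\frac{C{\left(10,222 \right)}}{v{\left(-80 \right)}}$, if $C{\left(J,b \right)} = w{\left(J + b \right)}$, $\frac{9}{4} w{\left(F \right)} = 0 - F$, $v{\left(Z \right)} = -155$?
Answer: $\frac{928}{1395} \approx 0.66523$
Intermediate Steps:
$w{\left(F \right)} = - \frac{4 F}{9}$ ($w{\left(F \right)} = \frac{4 \left(0 - F\right)}{9} = \frac{4 \left(- F\right)}{9} = - \frac{4 F}{9}$)
$C{\left(J,b \right)} = - \frac{4 J}{9} - \frac{4 b}{9}$ ($C{\left(J,b \right)} = - \frac{4 \left(J + b\right)}{9} = - \frac{4 J}{9} - \frac{4 b}{9}$)
$\frac{C{\left(10,222 \right)}}{v{\left(-80 \right)}} = \frac{\left(- \frac{4}{9}\right) 10 - \frac{296}{3}}{-155} = \left(- \frac{40}{9} - \frac{296}{3}\right) \left(- \frac{1}{155}\right) = \left(- \frac{928}{9}\right) \left(- \frac{1}{155}\right) = \frac{928}{1395}$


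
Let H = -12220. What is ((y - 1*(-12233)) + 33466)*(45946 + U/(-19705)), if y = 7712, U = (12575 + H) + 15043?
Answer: 48355677264652/19705 ≈ 2.4540e+9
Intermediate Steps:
U = 15398 (U = (12575 - 12220) + 15043 = 355 + 15043 = 15398)
((y - 1*(-12233)) + 33466)*(45946 + U/(-19705)) = ((7712 - 1*(-12233)) + 33466)*(45946 + 15398/(-19705)) = ((7712 + 12233) + 33466)*(45946 + 15398*(-1/19705)) = (19945 + 33466)*(45946 - 15398/19705) = 53411*(905350532/19705) = 48355677264652/19705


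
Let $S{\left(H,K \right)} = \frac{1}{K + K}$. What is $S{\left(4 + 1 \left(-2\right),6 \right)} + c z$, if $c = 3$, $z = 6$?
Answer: $\frac{217}{12} \approx 18.083$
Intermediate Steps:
$S{\left(H,K \right)} = \frac{1}{2 K}$
$S{\left(4 + 1 \left(-2\right),6 \right)} + c z = \frac{1}{2 \cdot 6} + 3 \cdot 6 = \frac{1}{2} \cdot \frac{1}{6} + 18 = \frac{1}{12} + 18 = \frac{217}{12}$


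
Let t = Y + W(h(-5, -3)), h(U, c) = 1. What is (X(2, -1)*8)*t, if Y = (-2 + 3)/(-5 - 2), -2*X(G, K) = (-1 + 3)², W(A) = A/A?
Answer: -96/7 ≈ -13.714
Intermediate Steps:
W(A) = 1
X(G, K) = -2 (X(G, K) = -(-1 + 3)²/2 = -½*2² = -½*4 = -2)
Y = -⅐ (Y = 1/(-7) = 1*(-⅐) = -⅐ ≈ -0.14286)
t = 6/7 (t = -⅐ + 1 = 6/7 ≈ 0.85714)
(X(2, -1)*8)*t = -2*8*(6/7) = -16*6/7 = -96/7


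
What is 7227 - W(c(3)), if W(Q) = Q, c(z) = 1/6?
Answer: 43361/6 ≈ 7226.8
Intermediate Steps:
c(z) = ⅙
7227 - W(c(3)) = 7227 - 1*⅙ = 7227 - ⅙ = 43361/6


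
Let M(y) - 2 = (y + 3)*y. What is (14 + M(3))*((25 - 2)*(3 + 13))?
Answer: 12512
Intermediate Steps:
M(y) = 2 + y*(3 + y) (M(y) = 2 + (y + 3)*y = 2 + (3 + y)*y = 2 + y*(3 + y))
(14 + M(3))*((25 - 2)*(3 + 13)) = (14 + (2 + 3² + 3*3))*((25 - 2)*(3 + 13)) = (14 + (2 + 9 + 9))*(23*16) = (14 + 20)*368 = 34*368 = 12512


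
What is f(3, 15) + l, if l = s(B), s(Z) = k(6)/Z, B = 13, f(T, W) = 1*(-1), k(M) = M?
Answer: -7/13 ≈ -0.53846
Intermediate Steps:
f(T, W) = -1
s(Z) = 6/Z
l = 6/13 ≈ 0.46154
f(3, 15) + l = -1 + 6/13 = -7/13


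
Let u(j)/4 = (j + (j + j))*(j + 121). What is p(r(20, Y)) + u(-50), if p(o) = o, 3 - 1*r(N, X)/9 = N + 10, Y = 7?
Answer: -42843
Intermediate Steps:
r(N, X) = -63 - 9*N (r(N, X) = 27 - 9*(N + 10) = 27 - 9*(10 + N) = 27 + (-90 - 9*N) = -63 - 9*N)
u(j) = 12*j*(121 + j) (u(j) = 4*((j + (j + j))*(j + 121)) = 4*((j + 2*j)*(121 + j)) = 4*((3*j)*(121 + j)) = 4*(3*j*(121 + j)) = 12*j*(121 + j))
p(r(20, Y)) + u(-50) = (-63 - 9*20) + 12*(-50)*(121 - 50) = (-63 - 180) + 12*(-50)*71 = -243 - 42600 = -42843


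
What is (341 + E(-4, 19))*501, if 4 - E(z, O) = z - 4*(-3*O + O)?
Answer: 98697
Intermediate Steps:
E(z, O) = 4 - z - 8*O (E(z, O) = 4 - (z - 4*(-3*O + O)) = 4 - (z - (-8)*O) = 4 - (z + 8*O) = 4 + (-z - 8*O) = 4 - z - 8*O)
(341 + E(-4, 19))*501 = (341 + (4 - 1*(-4) - 8*19))*501 = (341 + (4 + 4 - 152))*501 = (341 - 144)*501 = 197*501 = 98697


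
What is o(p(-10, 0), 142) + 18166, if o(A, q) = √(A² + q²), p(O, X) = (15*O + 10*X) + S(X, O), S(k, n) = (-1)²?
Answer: 18166 + √42365 ≈ 18372.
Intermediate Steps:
S(k, n) = 1
p(O, X) = 1 + 10*X + 15*O (p(O, X) = (15*O + 10*X) + 1 = (10*X + 15*O) + 1 = 1 + 10*X + 15*O)
o(p(-10, 0), 142) + 18166 = √((1 + 10*0 + 15*(-10))² + 142²) + 18166 = √((1 + 0 - 150)² + 20164) + 18166 = √((-149)² + 20164) + 18166 = √(22201 + 20164) + 18166 = √42365 + 18166 = 18166 + √42365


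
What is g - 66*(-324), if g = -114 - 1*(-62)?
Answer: 21332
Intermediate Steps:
g = -52 (g = -114 + 62 = -52)
g - 66*(-324) = -52 - 66*(-324) = -52 + 21384 = 21332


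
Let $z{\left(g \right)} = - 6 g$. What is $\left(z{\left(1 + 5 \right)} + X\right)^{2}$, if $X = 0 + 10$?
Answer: $676$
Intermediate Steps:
$X = 10$
$\left(z{\left(1 + 5 \right)} + X\right)^{2} = \left(- 6 \left(1 + 5\right) + 10\right)^{2} = \left(\left(-6\right) 6 + 10\right)^{2} = \left(-36 + 10\right)^{2} = \left(-26\right)^{2} = 676$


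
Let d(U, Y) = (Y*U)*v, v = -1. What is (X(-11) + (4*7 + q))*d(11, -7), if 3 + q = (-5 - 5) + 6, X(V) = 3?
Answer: 1848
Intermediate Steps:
q = -7 (q = -3 + ((-5 - 5) + 6) = -3 + (-10 + 6) = -3 - 4 = -7)
d(U, Y) = -U*Y (d(U, Y) = (Y*U)*(-1) = (U*Y)*(-1) = -U*Y)
(X(-11) + (4*7 + q))*d(11, -7) = (3 + (4*7 - 7))*(-1*11*(-7)) = (3 + (28 - 7))*77 = (3 + 21)*77 = 24*77 = 1848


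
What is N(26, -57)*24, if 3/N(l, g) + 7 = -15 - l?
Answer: -3/2 ≈ -1.5000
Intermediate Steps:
N(l, g) = 3/(-22 - l) (N(l, g) = 3/(-7 + (-15 - l)) = 3/(-22 - l))
N(26, -57)*24 = -3/(22 + 26)*24 = -3/48*24 = -3*1/48*24 = -1/16*24 = -3/2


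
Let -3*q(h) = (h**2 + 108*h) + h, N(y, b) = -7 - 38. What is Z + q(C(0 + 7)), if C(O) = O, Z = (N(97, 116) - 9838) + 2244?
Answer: -23729/3 ≈ -7909.7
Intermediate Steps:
N(y, b) = -45
Z = -7639 (Z = (-45 - 9838) + 2244 = -9883 + 2244 = -7639)
q(h) = -109*h/3 - h**2/3 (q(h) = -((h**2 + 108*h) + h)/3 = -(h**2 + 109*h)/3 = -109*h/3 - h**2/3)
Z + q(C(0 + 7)) = -7639 - (0 + 7)*(109 + (0 + 7))/3 = -7639 - 1/3*7*(109 + 7) = -7639 - 1/3*7*116 = -7639 - 812/3 = -23729/3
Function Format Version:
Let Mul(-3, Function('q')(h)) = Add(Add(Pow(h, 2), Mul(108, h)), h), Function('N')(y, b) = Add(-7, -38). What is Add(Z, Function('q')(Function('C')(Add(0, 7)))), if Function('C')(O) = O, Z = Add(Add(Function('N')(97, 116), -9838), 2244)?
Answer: Rational(-23729, 3) ≈ -7909.7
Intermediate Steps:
Function('N')(y, b) = -45
Z = -7639 (Z = Add(Add(-45, -9838), 2244) = Add(-9883, 2244) = -7639)
Function('q')(h) = Add(Mul(Rational(-109, 3), h), Mul(Rational(-1, 3), Pow(h, 2))) (Function('q')(h) = Mul(Rational(-1, 3), Add(Add(Pow(h, 2), Mul(108, h)), h)) = Mul(Rational(-1, 3), Add(Pow(h, 2), Mul(109, h))) = Add(Mul(Rational(-109, 3), h), Mul(Rational(-1, 3), Pow(h, 2))))
Add(Z, Function('q')(Function('C')(Add(0, 7)))) = Add(-7639, Mul(Rational(-1, 3), Add(0, 7), Add(109, Add(0, 7)))) = Add(-7639, Mul(Rational(-1, 3), 7, Add(109, 7))) = Add(-7639, Mul(Rational(-1, 3), 7, 116)) = Add(-7639, Rational(-812, 3)) = Rational(-23729, 3)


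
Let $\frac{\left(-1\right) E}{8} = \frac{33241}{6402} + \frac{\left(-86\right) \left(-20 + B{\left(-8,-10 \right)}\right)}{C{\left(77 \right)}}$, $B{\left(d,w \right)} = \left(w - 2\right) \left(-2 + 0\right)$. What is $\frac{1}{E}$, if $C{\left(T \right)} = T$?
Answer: $- \frac{22407}{129916} \approx -0.17247$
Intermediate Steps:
$B{\left(d,w \right)} = 4 - 2 w$ ($B{\left(d,w \right)} = \left(-2 + w\right) \left(-2\right) = 4 - 2 w$)
$E = - \frac{129916}{22407}$ ($E = - 8 \left(\frac{33241}{6402} + \frac{\left(-86\right) \left(-20 + \left(4 - -20\right)\right)}{77}\right) = - 8 \left(33241 \cdot \frac{1}{6402} + - 86 \left(-20 + \left(4 + 20\right)\right) \frac{1}{77}\right) = - 8 \left(\frac{33241}{6402} + - 86 \left(-20 + 24\right) \frac{1}{77}\right) = - 8 \left(\frac{33241}{6402} + \left(-86\right) 4 \cdot \frac{1}{77}\right) = - 8 \left(\frac{33241}{6402} - \frac{344}{77}\right) = \left(-8\right) \frac{32479}{44814} = - \frac{129916}{22407} \approx -5.798$)
$\frac{1}{E} = \frac{1}{- \frac{129916}{22407}} = - \frac{22407}{129916}$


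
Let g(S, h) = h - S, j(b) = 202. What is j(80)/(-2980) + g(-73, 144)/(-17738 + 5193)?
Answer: -63615/747682 ≈ -0.085083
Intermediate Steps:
j(80)/(-2980) + g(-73, 144)/(-17738 + 5193) = 202/(-2980) + (144 - 1*(-73))/(-17738 + 5193) = 202*(-1/2980) + (144 + 73)/(-12545) = -101/1490 + 217*(-1/12545) = -101/1490 - 217/12545 = -63615/747682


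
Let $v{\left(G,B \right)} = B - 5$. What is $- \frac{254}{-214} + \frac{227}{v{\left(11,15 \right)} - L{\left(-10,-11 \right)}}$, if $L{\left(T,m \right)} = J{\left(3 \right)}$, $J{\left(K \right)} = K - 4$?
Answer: $\frac{25686}{1177} \approx 21.823$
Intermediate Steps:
$v{\left(G,B \right)} = -5 + B$ ($v{\left(G,B \right)} = B - 5 = -5 + B$)
$J{\left(K \right)} = -4 + K$
$L{\left(T,m \right)} = -1$ ($L{\left(T,m \right)} = -4 + 3 = -1$)
$- \frac{254}{-214} + \frac{227}{v{\left(11,15 \right)} - L{\left(-10,-11 \right)}} = - \frac{254}{-214} + \frac{227}{\left(-5 + 15\right) - -1} = \left(-254\right) \left(- \frac{1}{214}\right) + \frac{227}{10 + 1} = \frac{127}{107} + \frac{227}{11} = \frac{25686}{1177}$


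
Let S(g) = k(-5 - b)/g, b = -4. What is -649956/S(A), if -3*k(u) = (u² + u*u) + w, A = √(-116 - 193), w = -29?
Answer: -216652*I*√309/3 ≈ -1.2695e+6*I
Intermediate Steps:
A = I*√309 (A = √(-309) = I*√309 ≈ 17.578*I)
k(u) = 29/3 - 2*u²/3 (k(u) = -((u² + u*u) - 29)/3 = -((u² + u²) - 29)/3 = -(2*u² - 29)/3 = -(-29 + 2*u²)/3 = 29/3 - 2*u²/3)
S(g) = 9/g (S(g) = (29/3 - 2*(-5 - 1*(-4))²/3)/g = (29/3 - 2*(-5 + 4)²/3)/g = (29/3 - ⅔*(-1)²)/g = (29/3 - ⅔*1)/g = (29/3 - ⅔)/g = 9/g)
-649956/S(A) = -649956*I*√309/9 = -216652*I*√309/3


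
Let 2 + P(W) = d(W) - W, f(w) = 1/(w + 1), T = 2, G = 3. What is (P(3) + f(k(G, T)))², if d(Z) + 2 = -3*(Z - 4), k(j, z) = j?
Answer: 225/16 ≈ 14.063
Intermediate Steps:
d(Z) = 10 - 3*Z (d(Z) = -2 - 3*(Z - 4) = -2 - 3*(-4 + Z) = -2 + (12 - 3*Z) = 10 - 3*Z)
f(w) = 1/(1 + w)
P(W) = 8 - 4*W (P(W) = -2 + ((10 - 3*W) - W) = -2 + (10 - 4*W) = 8 - 4*W)
(P(3) + f(k(G, T)))² = ((8 - 4*3) + 1/(1 + 3))² = ((8 - 12) + 1/4)² = (-4 + ¼)² = (-15/4)² = 225/16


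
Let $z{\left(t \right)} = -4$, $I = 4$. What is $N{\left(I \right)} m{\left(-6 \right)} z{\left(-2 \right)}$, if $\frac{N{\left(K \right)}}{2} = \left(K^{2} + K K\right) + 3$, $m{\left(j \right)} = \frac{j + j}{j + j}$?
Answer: $-280$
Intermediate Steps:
$m{\left(j \right)} = 1$ ($m{\left(j \right)} = \frac{2 j}{2 j} = 2 j \frac{1}{2 j} = 1$)
$N{\left(K \right)} = 6 + 4 K^{2}$ ($N{\left(K \right)} = 2 \left(\left(K^{2} + K K\right) + 3\right) = 2 \left(\left(K^{2} + K^{2}\right) + 3\right) = 2 \left(2 K^{2} + 3\right) = 2 \left(3 + 2 K^{2}\right) = 6 + 4 K^{2}$)
$N{\left(I \right)} m{\left(-6 \right)} z{\left(-2 \right)} = \left(6 + 4 \cdot 4^{2}\right) 1 \left(-4\right) = \left(6 + 4 \cdot 16\right) 1 \left(-4\right) = \left(6 + 64\right) 1 \left(-4\right) = 70 \cdot 1 \left(-4\right) = 70 \left(-4\right) = -280$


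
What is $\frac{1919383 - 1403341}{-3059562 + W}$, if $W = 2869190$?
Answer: $- \frac{258021}{95186} \approx -2.7107$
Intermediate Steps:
$\frac{1919383 - 1403341}{-3059562 + W} = \frac{1919383 - 1403341}{-3059562 + 2869190} = \frac{516042}{-190372} = 516042 \left(- \frac{1}{190372}\right) = - \frac{258021}{95186}$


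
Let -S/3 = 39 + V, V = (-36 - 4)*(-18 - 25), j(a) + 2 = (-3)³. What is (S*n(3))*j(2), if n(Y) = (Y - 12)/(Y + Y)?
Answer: -459099/2 ≈ -2.2955e+5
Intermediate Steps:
j(a) = -29 (j(a) = -2 + (-3)³ = -2 - 27 = -29)
V = 1720 (V = -40*(-43) = 1720)
n(Y) = (-12 + Y)/(2*Y) (n(Y) = (-12 + Y)/((2*Y)) = (-12 + Y)*(1/(2*Y)) = (-12 + Y)/(2*Y))
S = -5277 (S = -3*(39 + 1720) = -3*1759 = -5277)
(S*n(3))*j(2) = -5277*(-12 + 3)/(2*3)*(-29) = -5277*(-9)/(2*3)*(-29) = -5277*(-3/2)*(-29) = (15831/2)*(-29) = -459099/2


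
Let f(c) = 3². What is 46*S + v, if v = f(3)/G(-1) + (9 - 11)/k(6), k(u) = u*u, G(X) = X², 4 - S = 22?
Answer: -14743/18 ≈ -819.06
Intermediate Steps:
S = -18 (S = 4 - 1*22 = 4 - 22 = -18)
f(c) = 9
k(u) = u²
v = 161/18 (v = 9/((-1)²) + (9 - 11)/(6²) = 9/1 - 2/36 = 9*1 - 2*1/36 = 9 - 1/18 = 161/18 ≈ 8.9444)
46*S + v = 46*(-18) + 161/18 = -828 + 161/18 = -14743/18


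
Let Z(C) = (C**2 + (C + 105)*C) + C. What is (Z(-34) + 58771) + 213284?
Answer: 270763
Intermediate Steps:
Z(C) = C + C**2 + C*(105 + C) (Z(C) = (C**2 + (105 + C)*C) + C = (C**2 + C*(105 + C)) + C = C + C**2 + C*(105 + C))
(Z(-34) + 58771) + 213284 = (2*(-34)*(53 - 34) + 58771) + 213284 = (2*(-34)*19 + 58771) + 213284 = (-1292 + 58771) + 213284 = 57479 + 213284 = 270763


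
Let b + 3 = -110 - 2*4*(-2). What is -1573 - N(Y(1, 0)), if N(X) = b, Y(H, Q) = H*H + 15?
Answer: -1476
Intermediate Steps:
Y(H, Q) = 15 + H**2 (Y(H, Q) = H**2 + 15 = 15 + H**2)
b = -97 (b = -3 + (-110 - 2*4*(-2)) = -3 + (-110 - 8*(-2)) = -3 + (-110 - 1*(-16)) = -3 + (-110 + 16) = -3 - 94 = -97)
N(X) = -97
-1573 - N(Y(1, 0)) = -1573 - 1*(-97) = -1573 + 97 = -1476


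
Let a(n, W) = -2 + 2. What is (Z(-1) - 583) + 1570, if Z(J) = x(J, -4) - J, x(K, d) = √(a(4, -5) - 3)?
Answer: 988 + I*√3 ≈ 988.0 + 1.732*I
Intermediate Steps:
a(n, W) = 0
x(K, d) = I*√3 (x(K, d) = √(0 - 3) = √(-3) = I*√3)
Z(J) = -J + I*√3 (Z(J) = I*√3 - J = -J + I*√3)
(Z(-1) - 583) + 1570 = ((-1*(-1) + I*√3) - 583) + 1570 = ((1 + I*√3) - 583) + 1570 = (-582 + I*√3) + 1570 = 988 + I*√3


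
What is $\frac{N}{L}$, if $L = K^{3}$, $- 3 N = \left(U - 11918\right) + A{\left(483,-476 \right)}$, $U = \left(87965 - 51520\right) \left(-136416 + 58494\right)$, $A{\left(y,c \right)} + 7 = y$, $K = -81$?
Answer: $- \frac{946626244}{531441} \approx -1781.2$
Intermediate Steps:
$A{\left(y,c \right)} = -7 + y$
$U = -2839867290$ ($U = 36445 \left(-77922\right) = -2839867290$)
$N = 946626244$ ($N = - \frac{\left(-2839867290 - 11918\right) + \left(-7 + 483\right)}{3} = - \frac{-2839879208 + 476}{3} = \left(- \frac{1}{3}\right) \left(-2839878732\right) = 946626244$)
$L = -531441$ ($L = \left(-81\right)^{3} = -531441$)
$\frac{N}{L} = \frac{946626244}{-531441} = 946626244 \left(- \frac{1}{531441}\right) = - \frac{946626244}{531441}$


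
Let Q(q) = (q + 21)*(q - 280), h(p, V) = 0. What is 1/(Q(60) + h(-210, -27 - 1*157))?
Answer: -1/17820 ≈ -5.6117e-5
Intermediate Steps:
Q(q) = (-280 + q)*(21 + q) (Q(q) = (21 + q)*(-280 + q) = (-280 + q)*(21 + q))
1/(Q(60) + h(-210, -27 - 1*157)) = 1/((-5880 + 60² - 259*60) + 0) = 1/((-5880 + 3600 - 15540) + 0) = 1/(-17820 + 0) = 1/(-17820) = -1/17820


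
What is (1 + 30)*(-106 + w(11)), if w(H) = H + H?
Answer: -2604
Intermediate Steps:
w(H) = 2*H
(1 + 30)*(-106 + w(11)) = (1 + 30)*(-106 + 2*11) = 31*(-106 + 22) = 31*(-84) = -2604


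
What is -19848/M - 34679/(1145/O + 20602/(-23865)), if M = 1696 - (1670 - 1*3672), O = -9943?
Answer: 15213060230435781/429284384239 ≈ 35438.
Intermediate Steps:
M = 3698 (M = 1696 - (1670 - 3672) = 1696 - 1*(-2002) = 1696 + 2002 = 3698)
-19848/M - 34679/(1145/O + 20602/(-23865)) = -19848/3698 - 34679/(1145/(-9943) + 20602/(-23865)) = -19848*1/3698 - 34679/(1145*(-1/9943) + 20602*(-1/23865)) = -9924/1849 - 34679/(-1145/9943 - 20602/23865) = -9924/1849 - 34679/(-232171111/237289695) = -9924/1849 - 34679*(-237289695/232171111) = -9924/1849 + 8228969332905/232171111 = 15213060230435781/429284384239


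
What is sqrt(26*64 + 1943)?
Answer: sqrt(3607) ≈ 60.058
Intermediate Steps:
sqrt(26*64 + 1943) = sqrt(1664 + 1943) = sqrt(3607)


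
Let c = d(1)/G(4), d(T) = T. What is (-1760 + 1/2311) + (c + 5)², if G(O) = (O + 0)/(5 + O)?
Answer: -63134193/36976 ≈ -1707.4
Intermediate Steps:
G(O) = O/(5 + O)
c = 9/4 (c = 1/(4/(5 + 4)) = 1/(4/9) = 1*(9/4) = 9/4 ≈ 2.2500)
(-1760 + 1/2311) + (c + 5)² = (-1760 + 1/2311) + (9/4 + 5)² = (-1760 + 1/2311) + (29/4)² = -4067359/2311 + 841/16 = -63134193/36976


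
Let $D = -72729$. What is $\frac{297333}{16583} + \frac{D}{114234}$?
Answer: $\frac{10919824305}{631447474} \approx 17.293$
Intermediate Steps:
$\frac{297333}{16583} + \frac{D}{114234} = \frac{297333}{16583} - \frac{72729}{114234} = 297333 \cdot \frac{1}{16583} - \frac{24243}{38078} = \frac{297333}{16583} - \frac{24243}{38078} = \frac{10919824305}{631447474}$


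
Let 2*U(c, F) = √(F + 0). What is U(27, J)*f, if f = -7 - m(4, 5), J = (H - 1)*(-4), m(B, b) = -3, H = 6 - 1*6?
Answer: -4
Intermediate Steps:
H = 0 (H = 6 - 6 = 0)
J = 4 (J = (0 - 1)*(-4) = -1*(-4) = 4)
U(c, F) = √F/2 (U(c, F) = √(F + 0)/2 = √F/2)
f = -4 (f = -7 - 1*(-3) = -7 + 3 = -4)
U(27, J)*f = (√4/2)*(-4) = ((½)*2)*(-4) = 1*(-4) = -4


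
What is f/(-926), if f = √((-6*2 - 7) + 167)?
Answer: -√37/463 ≈ -0.013138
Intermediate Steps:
f = 2*√37 (f = √((-12 - 7) + 167) = √(-19 + 167) = √148 = 2*√37 ≈ 12.166)
f/(-926) = (2*√37)/(-926) = (2*√37)*(-1/926) = -√37/463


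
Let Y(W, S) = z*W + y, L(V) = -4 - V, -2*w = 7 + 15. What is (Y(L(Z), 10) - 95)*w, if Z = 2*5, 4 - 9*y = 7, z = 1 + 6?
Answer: 6380/3 ≈ 2126.7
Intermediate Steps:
w = -11 (w = -(7 + 15)/2 = -1/2*22 = -11)
z = 7
y = -1/3 (y = 4/9 - 1/9*7 = 4/9 - 7/9 = -1/3 ≈ -0.33333)
Z = 10
Y(W, S) = -1/3 + 7*W (Y(W, S) = 7*W - 1/3 = -1/3 + 7*W)
(Y(L(Z), 10) - 95)*w = ((-1/3 + 7*(-4 - 1*10)) - 95)*(-11) = ((-1/3 + 7*(-4 - 10)) - 95)*(-11) = ((-1/3 + 7*(-14)) - 95)*(-11) = ((-1/3 - 98) - 95)*(-11) = (-295/3 - 95)*(-11) = -580/3*(-11) = 6380/3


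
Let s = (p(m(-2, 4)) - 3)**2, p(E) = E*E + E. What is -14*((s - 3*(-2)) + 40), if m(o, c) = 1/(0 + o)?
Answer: -6335/8 ≈ -791.88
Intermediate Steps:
m(o, c) = 1/o
p(E) = E + E**2 (p(E) = E**2 + E = E + E**2)
s = 169/16 (s = ((1 + 1/(-2))/(-2) - 3)**2 = (-(1 - 1/2)/2 - 3)**2 = (-1/2*1/2 - 3)**2 = (-1/4 - 3)**2 = (-13/4)**2 = 169/16 ≈ 10.563)
-14*((s - 3*(-2)) + 40) = -14*((169/16 - 3*(-2)) + 40) = -14*((169/16 + 6) + 40) = -14*(265/16 + 40) = -14*905/16 = -6335/8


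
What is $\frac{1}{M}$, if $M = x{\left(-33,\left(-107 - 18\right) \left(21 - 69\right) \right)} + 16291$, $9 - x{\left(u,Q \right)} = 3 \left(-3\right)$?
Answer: $\frac{1}{16309} \approx 6.1316 \cdot 10^{-5}$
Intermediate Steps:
$x{\left(u,Q \right)} = 18$ ($x{\left(u,Q \right)} = 9 - 3 \left(-3\right) = 9 - -9 = 9 + 9 = 18$)
$M = 16309$ ($M = 18 + 16291 = 16309$)
$\frac{1}{M} = \frac{1}{16309}$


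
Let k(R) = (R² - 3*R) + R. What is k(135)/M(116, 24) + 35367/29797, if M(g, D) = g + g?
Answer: 543210279/6912904 ≈ 78.579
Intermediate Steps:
k(R) = R² - 2*R
M(g, D) = 2*g
k(135)/M(116, 24) + 35367/29797 = (135*(-2 + 135))/((2*116)) + 35367/29797 = (135*133)/232 + 35367*(1/29797) = 17955*(1/232) + 35367/29797 = 17955/232 + 35367/29797 = 543210279/6912904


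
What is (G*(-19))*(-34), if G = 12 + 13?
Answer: 16150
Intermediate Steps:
G = 25
(G*(-19))*(-34) = (25*(-19))*(-34) = -475*(-34) = 16150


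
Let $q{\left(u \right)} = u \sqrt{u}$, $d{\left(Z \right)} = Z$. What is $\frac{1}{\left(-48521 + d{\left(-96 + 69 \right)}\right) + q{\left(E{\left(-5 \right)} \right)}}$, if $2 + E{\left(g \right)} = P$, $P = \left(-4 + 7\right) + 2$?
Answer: $- \frac{48548}{2356908277} - \frac{3 \sqrt{3}}{2356908277} \approx -2.06 \cdot 10^{-5}$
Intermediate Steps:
$P = 5$ ($P = 3 + 2 = 5$)
$E{\left(g \right)} = 3$ ($E{\left(g \right)} = -2 + 5 = 3$)
$q{\left(u \right)} = u^{\frac{3}{2}}$
$\frac{1}{\left(-48521 + d{\left(-96 + 69 \right)}\right) + q{\left(E{\left(-5 \right)} \right)}} = \frac{1}{\left(-48521 + \left(-96 + 69\right)\right) + 3^{\frac{3}{2}}} = \frac{1}{\left(-48521 - 27\right) + 3 \sqrt{3}} = \frac{1}{-48548 + 3 \sqrt{3}}$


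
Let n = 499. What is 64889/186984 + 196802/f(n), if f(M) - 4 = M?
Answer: 36831464335/94052952 ≈ 391.60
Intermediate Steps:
f(M) = 4 + M
64889/186984 + 196802/f(n) = 64889/186984 + 196802/(4 + 499) = 64889*(1/186984) + 196802/503 = 64889/186984 + 196802*(1/503) = 64889/186984 + 196802/503 = 36831464335/94052952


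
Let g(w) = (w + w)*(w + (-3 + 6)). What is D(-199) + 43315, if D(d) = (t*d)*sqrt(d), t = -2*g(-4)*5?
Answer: 43315 + 15920*I*sqrt(199) ≈ 43315.0 + 2.2458e+5*I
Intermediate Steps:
g(w) = 2*w*(3 + w) (g(w) = (2*w)*(w + 3) = (2*w)*(3 + w) = 2*w*(3 + w))
t = -80 (t = -4*(-4)*(3 - 4)*5 = -4*(-4)*(-1)*5 = -2*8*5 = -16*5 = -80)
D(d) = -80*d**(3/2) (D(d) = (-80*d)*sqrt(d) = -80*d**(3/2))
D(-199) + 43315 = -(-15920)*I*sqrt(199) + 43315 = 15920*I*sqrt(199) + 43315 = 43315 + 15920*I*sqrt(199)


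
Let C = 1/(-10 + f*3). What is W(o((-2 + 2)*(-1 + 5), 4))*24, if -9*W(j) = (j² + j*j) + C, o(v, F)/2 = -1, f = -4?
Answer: -700/33 ≈ -21.212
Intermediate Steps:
o(v, F) = -2 (o(v, F) = 2*(-1) = -2)
C = -1/22 (C = 1/(-10 - 4*3) = 1/(-10 - 12) = 1/(-22) = -1/22 ≈ -0.045455)
W(j) = 1/198 - 2*j²/9 (W(j) = -((j² + j*j) - 1/22)/9 = -((j² + j²) - 1/22)/9 = -(2*j² - 1/22)/9 = -(-1/22 + 2*j²)/9 = 1/198 - 2*j²/9)
W(o((-2 + 2)*(-1 + 5), 4))*24 = (1/198 - 2/9*(-2)²)*24 = (1/198 - 2/9*4)*24 = (1/198 - 8/9)*24 = -175/198*24 = -700/33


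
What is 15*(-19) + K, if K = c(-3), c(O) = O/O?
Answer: -284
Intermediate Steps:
c(O) = 1
K = 1
15*(-19) + K = 15*(-19) + 1 = -285 + 1 = -284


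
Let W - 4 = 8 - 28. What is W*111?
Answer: -1776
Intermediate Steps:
W = -16 (W = 4 + (8 - 28) = 4 - 20 = -16)
W*111 = -16*111 = -1776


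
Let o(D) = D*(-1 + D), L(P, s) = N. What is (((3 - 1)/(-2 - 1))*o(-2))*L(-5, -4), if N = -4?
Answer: 16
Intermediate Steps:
L(P, s) = -4
(((3 - 1)/(-2 - 1))*o(-2))*L(-5, -4) = (((3 - 1)/(-2 - 1))*(-2*(-1 - 2)))*(-4) = ((2/(-3))*(-2*(-3)))*(-4) = ((2*(-⅓))*6)*(-4) = -⅔*6*(-4) = -4*(-4) = 16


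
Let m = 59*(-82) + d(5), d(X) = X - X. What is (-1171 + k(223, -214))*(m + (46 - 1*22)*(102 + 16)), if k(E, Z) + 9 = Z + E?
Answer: 2349026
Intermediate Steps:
d(X) = 0
k(E, Z) = -9 + E + Z (k(E, Z) = -9 + (Z + E) = -9 + (E + Z) = -9 + E + Z)
m = -4838 (m = 59*(-82) + 0 = -4838 + 0 = -4838)
(-1171 + k(223, -214))*(m + (46 - 1*22)*(102 + 16)) = (-1171 + (-9 + 223 - 214))*(-4838 + (46 - 1*22)*(102 + 16)) = (-1171 + 0)*(-4838 + (46 - 22)*118) = -1171*(-4838 + 24*118) = -1171*(-4838 + 2832) = -1171*(-2006) = 2349026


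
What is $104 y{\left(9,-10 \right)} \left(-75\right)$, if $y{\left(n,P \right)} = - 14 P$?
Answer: $-1092000$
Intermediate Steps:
$104 y{\left(9,-10 \right)} \left(-75\right) = 104 \left(\left(-14\right) \left(-10\right)\right) \left(-75\right) = 104 \cdot 140 \left(-75\right) = 14560 \left(-75\right) = -1092000$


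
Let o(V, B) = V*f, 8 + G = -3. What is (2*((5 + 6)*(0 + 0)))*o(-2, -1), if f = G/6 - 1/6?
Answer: 0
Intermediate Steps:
G = -11 (G = -8 - 3 = -11)
f = -2 (f = -11/6 - 1/6 = -11*⅙ - 1*⅙ = -11/6 - ⅙ = -2)
o(V, B) = -2*V (o(V, B) = V*(-2) = -2*V)
(2*((5 + 6)*(0 + 0)))*o(-2, -1) = (2*((5 + 6)*(0 + 0)))*(-2*(-2)) = (2*(11*0))*4 = (2*0)*4 = 0*4 = 0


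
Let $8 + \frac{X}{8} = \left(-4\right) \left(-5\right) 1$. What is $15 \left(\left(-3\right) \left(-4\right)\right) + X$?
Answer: $276$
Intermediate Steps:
$X = 96$ ($X = -64 + 8 \left(-4\right) \left(-5\right) 1 = -64 + 8 \cdot 20 \cdot 1 = -64 + 8 \cdot 20 = -64 + 160 = 96$)
$15 \left(\left(-3\right) \left(-4\right)\right) + X = 15 \left(\left(-3\right) \left(-4\right)\right) + 96 = 15 \cdot 12 + 96 = 180 + 96 = 276$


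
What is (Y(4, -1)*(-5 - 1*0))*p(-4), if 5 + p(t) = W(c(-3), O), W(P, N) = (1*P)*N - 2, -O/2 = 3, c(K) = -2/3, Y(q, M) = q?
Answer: 60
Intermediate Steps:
c(K) = -2/3 (c(K) = -2*1/3 = -2/3)
O = -6 (O = -2*3 = -6)
W(P, N) = -2 + N*P (W(P, N) = P*N - 2 = N*P - 2 = -2 + N*P)
p(t) = -3 (p(t) = -5 + (-2 - 6*(-2/3)) = -5 + (-2 + 4) = -5 + 2 = -3)
(Y(4, -1)*(-5 - 1*0))*p(-4) = (4*(-5 - 1*0))*(-3) = (4*(-5 + 0))*(-3) = (4*(-5))*(-3) = -20*(-3) = 60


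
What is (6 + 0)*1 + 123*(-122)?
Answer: -15000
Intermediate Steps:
(6 + 0)*1 + 123*(-122) = 6*1 - 15006 = 6 - 15006 = -15000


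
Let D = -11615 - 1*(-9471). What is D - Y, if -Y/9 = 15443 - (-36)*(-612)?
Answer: -61445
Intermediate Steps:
D = -2144 (D = -11615 + 9471 = -2144)
Y = 59301 (Y = -9*(15443 - (-36)*(-612)) = -9*(15443 - 1*22032) = -9*(15443 - 22032) = -9*(-6589) = 59301)
D - Y = -2144 - 1*59301 = -2144 - 59301 = -61445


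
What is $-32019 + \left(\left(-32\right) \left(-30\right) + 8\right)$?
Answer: $-31051$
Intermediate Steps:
$-32019 + \left(\left(-32\right) \left(-30\right) + 8\right) = -32019 + \left(960 + 8\right) = -32019 + 968 = -31051$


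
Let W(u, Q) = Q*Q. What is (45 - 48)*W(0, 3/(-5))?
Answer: -27/25 ≈ -1.0800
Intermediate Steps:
W(u, Q) = Q²
(45 - 48)*W(0, 3/(-5)) = (45 - 48)*(3/(-5))² = -3*(3*(-⅕))² = -3*(-⅗)² = -3*9/25 = -27/25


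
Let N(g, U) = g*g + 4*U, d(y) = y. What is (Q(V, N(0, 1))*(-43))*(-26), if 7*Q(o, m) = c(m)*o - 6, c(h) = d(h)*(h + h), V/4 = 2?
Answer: 279500/7 ≈ 39929.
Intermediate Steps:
V = 8 (V = 4*2 = 8)
c(h) = 2*h² (c(h) = h*(h + h) = h*(2*h) = 2*h²)
N(g, U) = g² + 4*U
Q(o, m) = -6/7 + 2*o*m²/7 (Q(o, m) = ((2*m²)*o - 6)/7 = (2*o*m² - 6)/7 = (-6 + 2*o*m²)/7 = -6/7 + 2*o*m²/7)
(Q(V, N(0, 1))*(-43))*(-26) = ((-6/7 + (2/7)*8*(0² + 4*1)²)*(-43))*(-26) = ((-6/7 + (2/7)*8*(0 + 4)²)*(-43))*(-26) = ((-6/7 + (2/7)*8*4²)*(-43))*(-26) = ((-6/7 + (2/7)*8*16)*(-43))*(-26) = ((-6/7 + 256/7)*(-43))*(-26) = ((250/7)*(-43))*(-26) = -10750/7*(-26) = 279500/7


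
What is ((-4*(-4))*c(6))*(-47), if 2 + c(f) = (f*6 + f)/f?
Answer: -3760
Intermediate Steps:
c(f) = 5 (c(f) = -2 + (f*6 + f)/f = -2 + (6*f + f)/f = -2 + (7*f)/f = -2 + 7 = 5)
((-4*(-4))*c(6))*(-47) = (-4*(-4)*5)*(-47) = (16*5)*(-47) = 80*(-47) = -3760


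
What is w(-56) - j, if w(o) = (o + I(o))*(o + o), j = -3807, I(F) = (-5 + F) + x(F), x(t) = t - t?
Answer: 16911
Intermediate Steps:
x(t) = 0
I(F) = -5 + F (I(F) = (-5 + F) + 0 = -5 + F)
w(o) = 2*o*(-5 + 2*o) (w(o) = (o + (-5 + o))*(o + o) = (-5 + 2*o)*(2*o) = 2*o*(-5 + 2*o))
w(-56) - j = 2*(-56)*(-5 + 2*(-56)) - 1*(-3807) = 2*(-56)*(-5 - 112) + 3807 = 2*(-56)*(-117) + 3807 = 13104 + 3807 = 16911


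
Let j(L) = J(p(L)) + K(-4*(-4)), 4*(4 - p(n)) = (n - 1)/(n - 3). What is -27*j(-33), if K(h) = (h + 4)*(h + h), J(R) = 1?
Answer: -17307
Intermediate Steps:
p(n) = 4 - (-1 + n)/(4*(-3 + n)) (p(n) = 4 - (n - 1)/(4*(n - 3)) = 4 - (-1 + n)/(4*(-3 + n)))
K(h) = 2*h*(4 + h) (K(h) = (4 + h)*(2*h) = 2*h*(4 + h))
j(L) = 641 (j(L) = 1 + 2*(-4*(-4))*(4 - 4*(-4)) = 1 + 2*16*(4 + 16) = 1 + 2*16*20 = 1 + 640 = 641)
-27*j(-33) = -27*641 = -17307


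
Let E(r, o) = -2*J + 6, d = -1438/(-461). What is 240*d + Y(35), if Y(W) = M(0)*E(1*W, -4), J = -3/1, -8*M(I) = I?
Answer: 345120/461 ≈ 748.63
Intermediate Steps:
M(I) = -I/8
d = 1438/461 (d = -1438*(-1/461) = 1438/461 ≈ 3.1193)
J = -3 (J = -3*1 = -3)
E(r, o) = 12 (E(r, o) = -2*(-3) + 6 = 6 + 6 = 12)
Y(W) = 0 (Y(W) = -⅛*0*12 = 0*12 = 0)
240*d + Y(35) = 240*(1438/461) + 0 = 345120/461 + 0 = 345120/461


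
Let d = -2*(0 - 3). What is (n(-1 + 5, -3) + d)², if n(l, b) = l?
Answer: 100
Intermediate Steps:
d = 6 (d = -2*(-3) = 6)
(n(-1 + 5, -3) + d)² = ((-1 + 5) + 6)² = (4 + 6)² = 10² = 100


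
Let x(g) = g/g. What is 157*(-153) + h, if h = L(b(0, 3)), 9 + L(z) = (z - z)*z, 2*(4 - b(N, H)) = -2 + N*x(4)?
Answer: -24030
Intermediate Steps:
x(g) = 1
b(N, H) = 5 - N/2 (b(N, H) = 4 - (-2 + N*1)/2 = 4 - (-2 + N)/2 = 4 + (1 - N/2) = 5 - N/2)
L(z) = -9 (L(z) = -9 + (z - z)*z = -9 + 0*z = -9 + 0 = -9)
h = -9
157*(-153) + h = 157*(-153) - 9 = -24021 - 9 = -24030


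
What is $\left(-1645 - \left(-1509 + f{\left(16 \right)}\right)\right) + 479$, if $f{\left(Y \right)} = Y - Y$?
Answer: $343$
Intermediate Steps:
$f{\left(Y \right)} = 0$
$\left(-1645 - \left(-1509 + f{\left(16 \right)}\right)\right) + 479 = \left(-1645 + \left(1509 - 0\right)\right) + 479 = \left(-1645 + \left(1509 + 0\right)\right) + 479 = \left(-1645 + 1509\right) + 479 = -136 + 479 = 343$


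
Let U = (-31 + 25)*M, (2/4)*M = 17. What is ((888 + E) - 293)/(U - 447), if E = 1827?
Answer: -346/93 ≈ -3.7204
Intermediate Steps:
M = 34 (M = 2*17 = 34)
U = -204 (U = (-31 + 25)*34 = -6*34 = -204)
((888 + E) - 293)/(U - 447) = ((888 + 1827) - 293)/(-204 - 447) = (2715 - 293)/(-651) = 2422*(-1/651) = -346/93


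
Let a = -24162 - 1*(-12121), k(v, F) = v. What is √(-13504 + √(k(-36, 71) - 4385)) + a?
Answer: -12041 + √(-13504 + I*√4421) ≈ -12041.0 + 116.21*I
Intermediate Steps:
a = -12041 (a = -24162 + 12121 = -12041)
√(-13504 + √(k(-36, 71) - 4385)) + a = √(-13504 + √(-36 - 4385)) - 12041 = √(-13504 + √(-4421)) - 12041 = √(-13504 + I*√4421) - 12041 = -12041 + √(-13504 + I*√4421)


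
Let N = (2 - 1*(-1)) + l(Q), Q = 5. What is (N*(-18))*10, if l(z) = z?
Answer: -1440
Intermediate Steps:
N = 8 (N = (2 - 1*(-1)) + 5 = (2 + 1) + 5 = 3 + 5 = 8)
(N*(-18))*10 = (8*(-18))*10 = -144*10 = -1440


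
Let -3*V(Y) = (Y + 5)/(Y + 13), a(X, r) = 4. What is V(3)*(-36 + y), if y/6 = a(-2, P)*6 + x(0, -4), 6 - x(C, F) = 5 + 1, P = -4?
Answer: -18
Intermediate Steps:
x(C, F) = 0 (x(C, F) = 6 - (5 + 1) = 6 - 1*6 = 6 - 6 = 0)
y = 144 (y = 6*(4*6 + 0) = 6*(24 + 0) = 6*24 = 144)
V(Y) = -(5 + Y)/(3*(13 + Y)) (V(Y) = -(Y + 5)/(3*(Y + 13)) = -(5 + Y)/(3*(13 + Y)))
V(3)*(-36 + y) = ((-5 - 1*3)/(3*(13 + 3)))*(-36 + 144) = ((1/3)*(-5 - 3)/16)*108 = ((1/3)*(1/16)*(-8))*108 = -1/6*108 = -18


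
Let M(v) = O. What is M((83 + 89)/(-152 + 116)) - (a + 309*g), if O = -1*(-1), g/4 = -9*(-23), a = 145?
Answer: -255996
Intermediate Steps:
g = 828 (g = 4*(-9*(-23)) = 4*207 = 828)
O = 1
M(v) = 1
M((83 + 89)/(-152 + 116)) - (a + 309*g) = 1 - (145 + 309*828) = 1 - (145 + 255852) = 1 - 1*255997 = 1 - 255997 = -255996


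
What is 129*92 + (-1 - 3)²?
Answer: 11884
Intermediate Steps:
129*92 + (-1 - 3)² = 11868 + (-4)² = 11868 + 16 = 11884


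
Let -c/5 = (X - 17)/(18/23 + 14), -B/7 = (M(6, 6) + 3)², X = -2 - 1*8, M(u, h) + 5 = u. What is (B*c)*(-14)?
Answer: 243432/17 ≈ 14320.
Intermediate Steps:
M(u, h) = -5 + u
X = -10 (X = -2 - 8 = -10)
B = -112 (B = -7*((-5 + 6) + 3)² = -7*(1 + 3)² = -7*4² = -7*16 = -112)
c = 621/68 (c = -5*(-10 - 17)/(18/23 + 14) = -(-135)/(18*(1/23) + 14) = -(-135)/(18/23 + 14) = -(-135)/340/23 = -(-135)*23/340 = -5*(-621/340) = 621/68 ≈ 9.1324)
(B*c)*(-14) = -112*621/68*(-14) = -17388/17*(-14) = 243432/17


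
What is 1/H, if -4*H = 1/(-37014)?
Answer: 148056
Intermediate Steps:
H = 1/148056 (H = -¼/(-37014) = -¼*(-1/37014) = 1/148056 ≈ 6.7542e-6)
1/H = 1/(1/148056) = 148056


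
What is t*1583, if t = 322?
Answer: 509726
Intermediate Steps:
t*1583 = 322*1583 = 509726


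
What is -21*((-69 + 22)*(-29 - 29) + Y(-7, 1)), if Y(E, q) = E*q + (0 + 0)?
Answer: -57099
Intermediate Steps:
Y(E, q) = E*q (Y(E, q) = E*q + 0 = E*q)
-21*((-69 + 22)*(-29 - 29) + Y(-7, 1)) = -21*((-69 + 22)*(-29 - 29) - 7*1) = -21*(-47*(-58) - 7) = -21*(2726 - 7) = -21*2719 = -57099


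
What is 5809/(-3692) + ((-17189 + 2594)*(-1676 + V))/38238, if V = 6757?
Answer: -45668414747/23529116 ≈ -1940.9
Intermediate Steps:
5809/(-3692) + ((-17189 + 2594)*(-1676 + V))/38238 = 5809/(-3692) + ((-17189 + 2594)*(-1676 + 6757))/38238 = 5809*(-1/3692) - 14595*5081*(1/38238) = -5809/3692 - 74157195*1/38238 = -5809/3692 - 24719065/12746 = -45668414747/23529116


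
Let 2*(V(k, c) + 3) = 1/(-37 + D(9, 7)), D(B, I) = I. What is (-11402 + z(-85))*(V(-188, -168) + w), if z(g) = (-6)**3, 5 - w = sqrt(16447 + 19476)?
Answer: -691271/30 + 11618*sqrt(35923) ≈ 2.1790e+6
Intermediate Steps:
w = 5 - sqrt(35923) (w = 5 - sqrt(16447 + 19476) = 5 - sqrt(35923) ≈ -184.53)
V(k, c) = -181/60 (V(k, c) = -3 + 1/(2*(-37 + 7)) = -3 + (1/2)/(-30) = -3 + (1/2)*(-1/30) = -3 - 1/60 = -181/60)
z(g) = -216
(-11402 + z(-85))*(V(-188, -168) + w) = (-11402 - 216)*(-181/60 + (5 - sqrt(35923))) = -11618*(119/60 - sqrt(35923)) = -691271/30 + 11618*sqrt(35923)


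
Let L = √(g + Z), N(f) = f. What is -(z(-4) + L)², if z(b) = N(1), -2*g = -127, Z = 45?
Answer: -219/2 - √434 ≈ -130.33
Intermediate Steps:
g = 127/2 (g = -½*(-127) = 127/2 ≈ 63.500)
z(b) = 1
L = √434/2 (L = √(127/2 + 45) = √(217/2) = √434/2 ≈ 10.416)
-(z(-4) + L)² = -(1 + √434/2)²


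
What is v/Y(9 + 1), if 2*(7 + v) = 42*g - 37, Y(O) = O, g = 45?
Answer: 1839/20 ≈ 91.950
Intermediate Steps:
v = 1839/2 (v = -7 + (42*45 - 37)/2 = -7 + (1890 - 37)/2 = -7 + (½)*1853 = -7 + 1853/2 = 1839/2 ≈ 919.50)
v/Y(9 + 1) = 1839/(2*(9 + 1)) = (1839/2)/10 = (1839/2)*(⅒) = 1839/20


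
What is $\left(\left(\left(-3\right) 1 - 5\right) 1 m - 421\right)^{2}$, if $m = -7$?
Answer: $133225$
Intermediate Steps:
$\left(\left(\left(-3\right) 1 - 5\right) 1 m - 421\right)^{2} = \left(\left(\left(-3\right) 1 - 5\right) 1 \left(-7\right) - 421\right)^{2} = \left(\left(-3 - 5\right) 1 \left(-7\right) - 421\right)^{2} = \left(\left(-8\right) 1 \left(-7\right) - 421\right)^{2} = \left(\left(-8\right) \left(-7\right) - 421\right)^{2} = \left(56 - 421\right)^{2} = \left(-365\right)^{2} = 133225$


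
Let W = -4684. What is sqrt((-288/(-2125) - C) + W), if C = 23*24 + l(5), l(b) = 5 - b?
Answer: 2*I*sqrt(236432005)/425 ≈ 72.359*I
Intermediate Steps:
C = 552 (C = 23*24 + (5 - 1*5) = 552 + (5 - 5) = 552 + 0 = 552)
sqrt((-288/(-2125) - C) + W) = sqrt((-288/(-2125) - 1*552) - 4684) = sqrt((-288*(-1/2125) - 552) - 4684) = sqrt((288/2125 - 552) - 4684) = sqrt(-1172712/2125 - 4684) = sqrt(-11126212/2125) = 2*I*sqrt(236432005)/425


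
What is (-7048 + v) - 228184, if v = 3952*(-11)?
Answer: -278704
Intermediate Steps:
v = -43472
(-7048 + v) - 228184 = (-7048 - 43472) - 228184 = -50520 - 228184 = -278704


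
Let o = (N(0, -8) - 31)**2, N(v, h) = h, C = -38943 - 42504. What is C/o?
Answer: -27149/507 ≈ -53.548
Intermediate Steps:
C = -81447
o = 1521 (o = (-8 - 31)**2 = (-39)**2 = 1521)
C/o = -81447/1521 = -81447*1/1521 = -27149/507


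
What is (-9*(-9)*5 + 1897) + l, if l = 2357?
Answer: 4659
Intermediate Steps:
(-9*(-9)*5 + 1897) + l = (-9*(-9)*5 + 1897) + 2357 = (81*5 + 1897) + 2357 = (405 + 1897) + 2357 = 2302 + 2357 = 4659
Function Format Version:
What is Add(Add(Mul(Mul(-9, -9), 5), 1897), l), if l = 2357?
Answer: 4659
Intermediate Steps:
Add(Add(Mul(Mul(-9, -9), 5), 1897), l) = Add(Add(Mul(Mul(-9, -9), 5), 1897), 2357) = Add(Add(Mul(81, 5), 1897), 2357) = Add(Add(405, 1897), 2357) = Add(2302, 2357) = 4659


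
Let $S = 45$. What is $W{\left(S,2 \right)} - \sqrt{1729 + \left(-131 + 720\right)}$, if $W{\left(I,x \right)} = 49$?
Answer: $49 - \sqrt{2318} \approx 0.85439$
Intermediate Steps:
$W{\left(S,2 \right)} - \sqrt{1729 + \left(-131 + 720\right)} = 49 - \sqrt{1729 + \left(-131 + 720\right)} = 49 - \sqrt{1729 + 589} = 49 - \sqrt{2318}$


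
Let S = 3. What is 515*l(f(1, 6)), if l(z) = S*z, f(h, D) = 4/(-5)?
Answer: -1236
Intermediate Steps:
f(h, D) = -⅘ (f(h, D) = 4*(-⅕) = -⅘)
l(z) = 3*z
515*l(f(1, 6)) = 515*(3*(-⅘)) = 515*(-12/5) = -1236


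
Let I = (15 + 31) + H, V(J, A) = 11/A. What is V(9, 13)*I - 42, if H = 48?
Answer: 488/13 ≈ 37.538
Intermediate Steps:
I = 94 (I = (15 + 31) + 48 = 46 + 48 = 94)
V(9, 13)*I - 42 = (11/13)*94 - 42 = 1034/13 - 42 = 488/13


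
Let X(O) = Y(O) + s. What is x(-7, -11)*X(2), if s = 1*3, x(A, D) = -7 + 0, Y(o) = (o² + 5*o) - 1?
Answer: -112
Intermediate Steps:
Y(o) = -1 + o² + 5*o
x(A, D) = -7
s = 3
X(O) = 2 + O² + 5*O (X(O) = (-1 + O² + 5*O) + 3 = 2 + O² + 5*O)
x(-7, -11)*X(2) = -7*(2 + 2² + 5*2) = -7*(2 + 4 + 10) = -7*16 = -112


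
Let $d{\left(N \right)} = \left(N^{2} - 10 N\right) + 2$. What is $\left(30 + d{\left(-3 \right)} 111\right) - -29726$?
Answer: $34307$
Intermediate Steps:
$d{\left(N \right)} = 2 + N^{2} - 10 N$
$\left(30 + d{\left(-3 \right)} 111\right) - -29726 = \left(30 + \left(2 + \left(-3\right)^{2} - -30\right) 111\right) - -29726 = \left(30 + \left(2 + 9 + 30\right) 111\right) + 29726 = \left(30 + 41 \cdot 111\right) + 29726 = \left(30 + 4551\right) + 29726 = 4581 + 29726 = 34307$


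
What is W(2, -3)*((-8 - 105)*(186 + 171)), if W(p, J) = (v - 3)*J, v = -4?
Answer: -847161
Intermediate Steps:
W(p, J) = -7*J (W(p, J) = (-4 - 3)*J = -7*J)
W(2, -3)*((-8 - 105)*(186 + 171)) = (-7*(-3))*((-8 - 105)*(186 + 171)) = 21*(-113*357) = 21*(-40341) = -847161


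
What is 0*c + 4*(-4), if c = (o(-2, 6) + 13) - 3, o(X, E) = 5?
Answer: -16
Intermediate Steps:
c = 15 (c = (5 + 13) - 3 = 18 - 3 = 15)
0*c + 4*(-4) = 0*15 + 4*(-4) = 0 - 16 = -16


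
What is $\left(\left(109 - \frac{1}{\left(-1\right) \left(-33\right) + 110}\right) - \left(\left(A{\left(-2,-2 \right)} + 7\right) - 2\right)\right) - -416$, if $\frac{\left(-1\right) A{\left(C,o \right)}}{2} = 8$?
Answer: $\frac{76647}{143} \approx 535.99$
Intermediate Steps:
$A{\left(C,o \right)} = -16$ ($A{\left(C,o \right)} = \left(-2\right) 8 = -16$)
$\left(\left(109 - \frac{1}{\left(-1\right) \left(-33\right) + 110}\right) - \left(\left(A{\left(-2,-2 \right)} + 7\right) - 2\right)\right) - -416 = \left(\left(109 - \frac{1}{\left(-1\right) \left(-33\right) + 110}\right) - \left(\left(-16 + 7\right) - 2\right)\right) - -416 = \left(\left(109 - \frac{1}{33 + 110}\right) - \left(-9 - 2\right)\right) + 416 = \left(\left(109 - \frac{1}{143}\right) - -11\right) + 416 = \left(\left(109 - \frac{1}{143}\right) + 11\right) + 416 = \left(\frac{15586}{143} + 11\right) + 416 = \frac{17159}{143} + 416 = \frac{76647}{143}$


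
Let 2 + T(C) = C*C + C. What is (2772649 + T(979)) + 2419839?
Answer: 6151906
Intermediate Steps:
T(C) = -2 + C + C**2 (T(C) = -2 + (C*C + C) = -2 + (C**2 + C) = -2 + (C + C**2) = -2 + C + C**2)
(2772649 + T(979)) + 2419839 = (2772649 + (-2 + 979 + 979**2)) + 2419839 = (2772649 + (-2 + 979 + 958441)) + 2419839 = (2772649 + 959418) + 2419839 = 3732067 + 2419839 = 6151906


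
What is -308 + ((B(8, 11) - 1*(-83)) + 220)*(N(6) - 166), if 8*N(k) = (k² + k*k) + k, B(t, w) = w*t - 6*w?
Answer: -204357/4 ≈ -51089.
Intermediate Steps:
B(t, w) = -6*w + t*w (B(t, w) = t*w - 6*w = -6*w + t*w)
N(k) = k²/4 + k/8 (N(k) = ((k² + k*k) + k)/8 = ((k² + k²) + k)/8 = (2*k² + k)/8 = (k + 2*k²)/8 = k²/4 + k/8)
-308 + ((B(8, 11) - 1*(-83)) + 220)*(N(6) - 166) = -308 + ((11*(-6 + 8) - 1*(-83)) + 220)*((⅛)*6*(1 + 2*6) - 166) = -308 + ((11*2 + 83) + 220)*((⅛)*6*(1 + 12) - 166) = -308 + ((22 + 83) + 220)*((⅛)*6*13 - 166) = -308 + (105 + 220)*(39/4 - 166) = -308 + 325*(-625/4) = -308 - 203125/4 = -204357/4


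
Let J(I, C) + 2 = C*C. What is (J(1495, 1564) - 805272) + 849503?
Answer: 2490325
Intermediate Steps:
J(I, C) = -2 + C**2 (J(I, C) = -2 + C*C = -2 + C**2)
(J(1495, 1564) - 805272) + 849503 = ((-2 + 1564**2) - 805272) + 849503 = ((-2 + 2446096) - 805272) + 849503 = (2446094 - 805272) + 849503 = 1640822 + 849503 = 2490325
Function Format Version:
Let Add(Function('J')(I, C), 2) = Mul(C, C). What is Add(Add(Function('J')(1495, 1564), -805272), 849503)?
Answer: 2490325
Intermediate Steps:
Function('J')(I, C) = Add(-2, Pow(C, 2)) (Function('J')(I, C) = Add(-2, Mul(C, C)) = Add(-2, Pow(C, 2)))
Add(Add(Function('J')(1495, 1564), -805272), 849503) = Add(Add(Add(-2, Pow(1564, 2)), -805272), 849503) = Add(Add(Add(-2, 2446096), -805272), 849503) = Add(Add(2446094, -805272), 849503) = Add(1640822, 849503) = 2490325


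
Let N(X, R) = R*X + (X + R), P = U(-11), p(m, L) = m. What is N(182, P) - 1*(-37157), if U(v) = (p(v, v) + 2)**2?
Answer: 52162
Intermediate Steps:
U(v) = (2 + v)**2 (U(v) = (v + 2)**2 = (2 + v)**2)
P = 81 (P = (2 - 11)**2 = (-9)**2 = 81)
N(X, R) = R + X + R*X (N(X, R) = R*X + (R + X) = R + X + R*X)
N(182, P) - 1*(-37157) = (81 + 182 + 81*182) - 1*(-37157) = (81 + 182 + 14742) + 37157 = 15005 + 37157 = 52162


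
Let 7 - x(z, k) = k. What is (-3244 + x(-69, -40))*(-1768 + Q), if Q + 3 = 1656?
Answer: 367655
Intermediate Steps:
x(z, k) = 7 - k
Q = 1653 (Q = -3 + 1656 = 1653)
(-3244 + x(-69, -40))*(-1768 + Q) = (-3244 + (7 - 1*(-40)))*(-1768 + 1653) = (-3244 + (7 + 40))*(-115) = (-3244 + 47)*(-115) = -3197*(-115) = 367655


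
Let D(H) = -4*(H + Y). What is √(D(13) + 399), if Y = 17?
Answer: 3*√31 ≈ 16.703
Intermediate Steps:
D(H) = -68 - 4*H (D(H) = -4*(H + 17) = -4*(17 + H) = -68 - 4*H)
√(D(13) + 399) = √((-68 - 4*13) + 399) = √((-68 - 52) + 399) = √(-120 + 399) = √279 = 3*√31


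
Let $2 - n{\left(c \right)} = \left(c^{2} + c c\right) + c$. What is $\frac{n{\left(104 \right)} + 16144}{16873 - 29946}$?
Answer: $\frac{5590}{13073} \approx 0.4276$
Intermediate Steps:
$n{\left(c \right)} = 2 - c - 2 c^{2}$ ($n{\left(c \right)} = 2 - \left(\left(c^{2} + c c\right) + c\right) = 2 - \left(\left(c^{2} + c^{2}\right) + c\right) = 2 - \left(2 c^{2} + c\right) = 2 - \left(c + 2 c^{2}\right) = 2 - c - 2 c^{2}$)
$\frac{n{\left(104 \right)} + 16144}{16873 - 29946} = \frac{\left(2 - 104 - 2 \cdot 104^{2}\right) + 16144}{16873 - 29946} = \frac{\left(2 - 104 - 21632\right) + 16144}{-13073} = \left(\left(2 - 104 - 21632\right) + 16144\right) \left(- \frac{1}{13073}\right) = \left(-21734 + 16144\right) \left(- \frac{1}{13073}\right) = \left(-5590\right) \left(- \frac{1}{13073}\right) = \frac{5590}{13073}$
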